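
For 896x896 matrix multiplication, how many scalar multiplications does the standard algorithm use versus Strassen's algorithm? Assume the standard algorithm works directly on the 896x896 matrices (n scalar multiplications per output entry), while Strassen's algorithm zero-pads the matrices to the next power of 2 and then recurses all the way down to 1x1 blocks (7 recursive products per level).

Matrix multiplication for 896x896 matrices:

Strassen's algorithm requires power-of-2 dimensions. Pad 896x896 to 1024x1024 (next power of 2).

Standard algorithm: 896^3 = 719323136 multiplications
Strassen's algorithm: 7^(log2(1024)) = 7^10 = 282475249 multiplications
Savings: 719323136 - 282475249 = 436847887 multiplications

Standard: 719323136 multiplications (896^3). Strassen: 282475249 multiplications (7^10, after padding to 1024x1024). Strassen reduces 8 recursive multiplications to 7 at each level.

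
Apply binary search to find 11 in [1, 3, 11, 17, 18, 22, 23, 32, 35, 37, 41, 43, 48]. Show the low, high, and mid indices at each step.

Binary search for 11 in [1, 3, 11, 17, 18, 22, 23, 32, 35, 37, 41, 43, 48]:

lo=0, hi=12, mid=6, arr[mid]=23 -> 23 > 11, search left half
lo=0, hi=5, mid=2, arr[mid]=11 -> Found target at index 2!

Binary search finds 11 at index 2 after 2 comparisons. The search repeatedly halves the search space by comparing with the middle element.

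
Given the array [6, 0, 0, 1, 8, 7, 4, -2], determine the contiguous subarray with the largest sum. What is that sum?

Using Kadane's algorithm on [6, 0, 0, 1, 8, 7, 4, -2]:

Scanning through the array:
Position 1 (value 0): max_ending_here = 6, max_so_far = 6
Position 2 (value 0): max_ending_here = 6, max_so_far = 6
Position 3 (value 1): max_ending_here = 7, max_so_far = 7
Position 4 (value 8): max_ending_here = 15, max_so_far = 15
Position 5 (value 7): max_ending_here = 22, max_so_far = 22
Position 6 (value 4): max_ending_here = 26, max_so_far = 26
Position 7 (value -2): max_ending_here = 24, max_so_far = 26

Maximum subarray: [6, 0, 0, 1, 8, 7, 4]
Maximum sum: 26

The maximum subarray is [6, 0, 0, 1, 8, 7, 4] with sum 26. This subarray runs from index 0 to index 6.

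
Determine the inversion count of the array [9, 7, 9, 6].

Finding inversions in [9, 7, 9, 6]:

(0, 1): arr[0]=9 > arr[1]=7
(0, 3): arr[0]=9 > arr[3]=6
(1, 3): arr[1]=7 > arr[3]=6
(2, 3): arr[2]=9 > arr[3]=6

Total inversions: 4

The array has 4 inversion(s): (0,1), (0,3), (1,3), (2,3). Each pair (i,j) satisfies i < j and arr[i] > arr[j].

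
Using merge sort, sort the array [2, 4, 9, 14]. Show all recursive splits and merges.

Merge sort trace:

Split: [2, 4, 9, 14] -> [2, 4] and [9, 14]
  Split: [2, 4] -> [2] and [4]
  Merge: [2] + [4] -> [2, 4]
  Split: [9, 14] -> [9] and [14]
  Merge: [9] + [14] -> [9, 14]
Merge: [2, 4] + [9, 14] -> [2, 4, 9, 14]

Final sorted array: [2, 4, 9, 14]

The merge sort proceeds by recursively splitting the array and merging sorted halves.
After all merges, the sorted array is [2, 4, 9, 14].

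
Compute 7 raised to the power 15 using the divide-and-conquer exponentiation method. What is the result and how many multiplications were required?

Computing 7^15 by squaring (build up from 7^1; each line after the first costs one multiplication):

7^1 = 7
7^2 = (7^1)^2 = 7^2 = 49
7^3 = 7 * 7^2 = 7 * 49 = 343
7^6 = (7^3)^2 = 343^2 = 117649
7^7 = 7 * 7^6 = 7 * 117649 = 823543
7^14 = (7^7)^2 = 823543^2 = 678223072849
7^15 = 7 * 7^14 = 7 * 678223072849 = 4747561509943

Result: 4747561509943
Multiplications needed: 6 (6 lines after 7^1)

7^15 = 4747561509943. Using exponentiation by squaring, this requires 6 multiplications. The key idea: if the exponent is even, square the half-power; if odd, multiply by the base once.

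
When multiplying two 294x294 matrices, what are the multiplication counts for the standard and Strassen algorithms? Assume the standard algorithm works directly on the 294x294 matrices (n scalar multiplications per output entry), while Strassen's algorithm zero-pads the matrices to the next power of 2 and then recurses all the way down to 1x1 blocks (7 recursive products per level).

Matrix multiplication for 294x294 matrices:

Strassen's algorithm requires power-of-2 dimensions. Pad 294x294 to 512x512 (next power of 2).

Standard algorithm: 294^3 = 25412184 multiplications
Strassen's algorithm: 7^(log2(512)) = 7^9 = 40353607 multiplications
Difference: 25412184 - 40353607 = -14941423 (Strassen uses MORE here due to padding overhead — for small or just-over-power-of-2 n, padding can outweigh the per-level savings)

Standard: 25412184 multiplications (294^3). Strassen: 40353607 multiplications (7^9, after padding to 512x512). Strassen reduces 8 recursive multiplications to 7 at each level.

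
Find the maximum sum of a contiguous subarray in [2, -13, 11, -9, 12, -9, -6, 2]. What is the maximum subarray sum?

Using Kadane's algorithm on [2, -13, 11, -9, 12, -9, -6, 2]:

Scanning through the array:
Position 1 (value -13): max_ending_here = -11, max_so_far = 2
Position 2 (value 11): max_ending_here = 11, max_so_far = 11
Position 3 (value -9): max_ending_here = 2, max_so_far = 11
Position 4 (value 12): max_ending_here = 14, max_so_far = 14
Position 5 (value -9): max_ending_here = 5, max_so_far = 14
Position 6 (value -6): max_ending_here = -1, max_so_far = 14
Position 7 (value 2): max_ending_here = 2, max_so_far = 14

Maximum subarray: [11, -9, 12]
Maximum sum: 14

The maximum subarray is [11, -9, 12] with sum 14. This subarray runs from index 2 to index 4.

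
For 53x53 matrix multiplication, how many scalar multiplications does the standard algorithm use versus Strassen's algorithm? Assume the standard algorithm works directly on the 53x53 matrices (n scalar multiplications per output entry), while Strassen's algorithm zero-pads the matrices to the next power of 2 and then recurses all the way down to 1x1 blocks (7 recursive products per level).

Matrix multiplication for 53x53 matrices:

Strassen's algorithm requires power-of-2 dimensions. Pad 53x53 to 64x64 (next power of 2).

Standard algorithm: 53^3 = 148877 multiplications
Strassen's algorithm: 7^(log2(64)) = 7^6 = 117649 multiplications
Savings: 148877 - 117649 = 31228 multiplications

Standard: 148877 multiplications (53^3). Strassen: 117649 multiplications (7^6, after padding to 64x64). Strassen reduces 8 recursive multiplications to 7 at each level.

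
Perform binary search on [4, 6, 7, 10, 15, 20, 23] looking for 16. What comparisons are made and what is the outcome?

Binary search for 16 in [4, 6, 7, 10, 15, 20, 23]:

lo=0, hi=6, mid=3, arr[mid]=10 -> 10 < 16, search right half
lo=4, hi=6, mid=5, arr[mid]=20 -> 20 > 16, search left half
lo=4, hi=4, mid=4, arr[mid]=15 -> 15 < 16, search right half
lo=5 > hi=4, target 16 not found

Binary search determines that 16 is not in the array after 3 comparisons. The search space was exhausted without finding the target.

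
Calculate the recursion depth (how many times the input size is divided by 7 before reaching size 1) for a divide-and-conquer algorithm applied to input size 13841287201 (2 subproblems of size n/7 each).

For divide and conquer with division factor 7:

Problem sizes at each level:
Level 0: 13841287201
Level 1: 1977326743
Level 2: 282475249
Level 3: 40353607
Level 4: 5764801
Level 5: 823543
Level 6: 117649
Level 7: 16807
Level 8: 2401
Level 9: 343
Level 10: 49
Level 11: 7
Level 12: 1

The root is level 0 and the size-1 base case is level 12 (the tree spans levels 0 through 12, i.e. 13 levels counting the root), so the depth is the number of divisions: log_7(13841287201) = 12

The recursion tree depth is log_7(13841287201) = 12. At each level, the problem size is divided by 7, so it takes 12 divisions to reduce to a base case of size 1. The algorithm makes 2 recursive calls at each level.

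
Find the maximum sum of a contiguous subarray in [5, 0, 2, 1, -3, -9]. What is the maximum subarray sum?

Using Kadane's algorithm on [5, 0, 2, 1, -3, -9]:

Scanning through the array:
Position 1 (value 0): max_ending_here = 5, max_so_far = 5
Position 2 (value 2): max_ending_here = 7, max_so_far = 7
Position 3 (value 1): max_ending_here = 8, max_so_far = 8
Position 4 (value -3): max_ending_here = 5, max_so_far = 8
Position 5 (value -9): max_ending_here = -4, max_so_far = 8

Maximum subarray: [5, 0, 2, 1]
Maximum sum: 8

The maximum subarray is [5, 0, 2, 1] with sum 8. This subarray runs from index 0 to index 3.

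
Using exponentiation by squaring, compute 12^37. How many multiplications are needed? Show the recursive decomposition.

Computing 12^37 by squaring (build up from 12^1; each line after the first costs one multiplication):

12^1 = 12
12^2 = (12^1)^2 = 12^2 = 144
12^4 = (12^2)^2 = 144^2 = 20736
12^8 = (12^4)^2 = 20736^2 = 429981696
12^9 = 12 * 12^8 = 12 * 429981696 = 5159780352
12^18 = (12^9)^2 = 5159780352^2 = 26623333280885243904
12^36 = (12^18)^2 = 26623333280885243904^2 = 708801874985091845381344307009569161216
12^37 = 12 * 12^36 = 12 * 708801874985091845381344307009569161216 = 8505622499821102144576131684114829934592

Result: 8505622499821102144576131684114829934592
Multiplications needed: 7 (7 lines after 12^1)

12^37 = 8505622499821102144576131684114829934592. Using exponentiation by squaring, this requires 7 multiplications. The key idea: if the exponent is even, square the half-power; if odd, multiply by the base once.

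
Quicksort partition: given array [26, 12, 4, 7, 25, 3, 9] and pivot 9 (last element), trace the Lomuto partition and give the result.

Lomuto partition with pivot = 9:

Initial array: [26, 12, 4, 7, 25, 3, 9]

arr[0]=26 > 9: no swap
arr[1]=12 > 9: no swap
arr[2]=4 <= 9: swap with position 0, array becomes [4, 12, 26, 7, 25, 3, 9]
arr[3]=7 <= 9: swap with position 1, array becomes [4, 7, 26, 12, 25, 3, 9]
arr[4]=25 > 9: no swap
arr[5]=3 <= 9: swap with position 2, array becomes [4, 7, 3, 12, 25, 26, 9]

Place pivot at position 3: [4, 7, 3, 9, 25, 26, 12]
Pivot position: 3

After partitioning with pivot 9, the array becomes [4, 7, 3, 9, 25, 26, 12]. The pivot is placed at index 3. All elements to the left of the pivot are <= 9, and all elements to the right are > 9.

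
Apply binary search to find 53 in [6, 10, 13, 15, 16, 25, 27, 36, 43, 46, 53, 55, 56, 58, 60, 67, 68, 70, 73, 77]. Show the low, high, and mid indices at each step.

Binary search for 53 in [6, 10, 13, 15, 16, 25, 27, 36, 43, 46, 53, 55, 56, 58, 60, 67, 68, 70, 73, 77]:

lo=0, hi=19, mid=9, arr[mid]=46 -> 46 < 53, search right half
lo=10, hi=19, mid=14, arr[mid]=60 -> 60 > 53, search left half
lo=10, hi=13, mid=11, arr[mid]=55 -> 55 > 53, search left half
lo=10, hi=10, mid=10, arr[mid]=53 -> Found target at index 10!

Binary search finds 53 at index 10 after 4 comparisons. The search repeatedly halves the search space by comparing with the middle element.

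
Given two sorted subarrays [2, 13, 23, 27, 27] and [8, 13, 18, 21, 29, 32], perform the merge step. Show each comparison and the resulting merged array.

Merging process:

Compare 2 vs 8: take 2 from left. Merged: [2]
Compare 13 vs 8: take 8 from right. Merged: [2, 8]
Compare 13 vs 13: take 13 from left. Merged: [2, 8, 13]
Compare 23 vs 13: take 13 from right. Merged: [2, 8, 13, 13]
Compare 23 vs 18: take 18 from right. Merged: [2, 8, 13, 13, 18]
Compare 23 vs 21: take 21 from right. Merged: [2, 8, 13, 13, 18, 21]
Compare 23 vs 29: take 23 from left. Merged: [2, 8, 13, 13, 18, 21, 23]
Compare 27 vs 29: take 27 from left. Merged: [2, 8, 13, 13, 18, 21, 23, 27]
Compare 27 vs 29: take 27 from left. Merged: [2, 8, 13, 13, 18, 21, 23, 27, 27]
Append remaining from right: [29, 32]. Merged: [2, 8, 13, 13, 18, 21, 23, 27, 27, 29, 32]

Final merged array: [2, 8, 13, 13, 18, 21, 23, 27, 27, 29, 32]
Total comparisons: 9

The merged array is [2, 8, 13, 13, 18, 21, 23, 27, 27, 29, 32], requiring 9 comparisons. The merge step runs in O(n) time where n is the total number of elements.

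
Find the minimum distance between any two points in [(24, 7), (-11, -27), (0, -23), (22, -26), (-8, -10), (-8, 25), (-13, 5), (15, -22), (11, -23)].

Computing all pairwise distances among 9 points:

d((24, 7), (-11, -27)) = 48.7955
d((24, 7), (0, -23)) = 38.4187
d((24, 7), (22, -26)) = 33.0606
d((24, 7), (-8, -10)) = 36.2353
d((24, 7), (-8, 25)) = 36.7151
d((24, 7), (-13, 5)) = 37.054
d((24, 7), (15, -22)) = 30.3645
d((24, 7), (11, -23)) = 32.6956
d((-11, -27), (0, -23)) = 11.7047
d((-11, -27), (22, -26)) = 33.0151
d((-11, -27), (-8, -10)) = 17.2627
d((-11, -27), (-8, 25)) = 52.0865
d((-11, -27), (-13, 5)) = 32.0624
d((-11, -27), (15, -22)) = 26.4764
d((-11, -27), (11, -23)) = 22.3607
d((0, -23), (22, -26)) = 22.2036
d((0, -23), (-8, -10)) = 15.2643
d((0, -23), (-8, 25)) = 48.6621
d((0, -23), (-13, 5)) = 30.8707
d((0, -23), (15, -22)) = 15.0333
d((0, -23), (11, -23)) = 11.0
d((22, -26), (-8, -10)) = 34.0
d((22, -26), (-8, 25)) = 59.1692
d((22, -26), (-13, 5)) = 46.7547
d((22, -26), (15, -22)) = 8.0623
d((22, -26), (11, -23)) = 11.4018
d((-8, -10), (-8, 25)) = 35.0
d((-8, -10), (-13, 5)) = 15.8114
d((-8, -10), (15, -22)) = 25.9422
d((-8, -10), (11, -23)) = 23.0217
d((-8, 25), (-13, 5)) = 20.6155
d((-8, 25), (15, -22)) = 52.3259
d((-8, 25), (11, -23)) = 51.6236
d((-13, 5), (15, -22)) = 38.8973
d((-13, 5), (11, -23)) = 36.8782
d((15, -22), (11, -23)) = 4.1231 <-- minimum

Closest pair: (15, -22) and (11, -23) with distance 4.1231

The closest pair is (15, -22) and (11, -23) with Euclidean distance 4.1231. For 9 points, brute-force pairwise comparison is shown above. For large n, the divide-and-conquer algorithm (sort by x, recurse on halves, check the dividing strip) achieves O(n log n).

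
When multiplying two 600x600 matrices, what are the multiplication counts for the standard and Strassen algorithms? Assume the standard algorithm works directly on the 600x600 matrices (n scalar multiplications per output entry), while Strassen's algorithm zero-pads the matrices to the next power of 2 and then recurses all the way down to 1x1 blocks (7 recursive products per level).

Matrix multiplication for 600x600 matrices:

Strassen's algorithm requires power-of-2 dimensions. Pad 600x600 to 1024x1024 (next power of 2).

Standard algorithm: 600^3 = 216000000 multiplications
Strassen's algorithm: 7^(log2(1024)) = 7^10 = 282475249 multiplications
Difference: 216000000 - 282475249 = -66475249 (Strassen uses MORE here due to padding overhead — for small or just-over-power-of-2 n, padding can outweigh the per-level savings)

Standard: 216000000 multiplications (600^3). Strassen: 282475249 multiplications (7^10, after padding to 1024x1024). Strassen reduces 8 recursive multiplications to 7 at each level.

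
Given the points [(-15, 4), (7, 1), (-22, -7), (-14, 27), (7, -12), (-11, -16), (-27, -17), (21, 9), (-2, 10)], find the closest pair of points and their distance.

Computing all pairwise distances among 9 points:

d((-15, 4), (7, 1)) = 22.2036
d((-15, 4), (-22, -7)) = 13.0384
d((-15, 4), (-14, 27)) = 23.0217
d((-15, 4), (7, -12)) = 27.2029
d((-15, 4), (-11, -16)) = 20.3961
d((-15, 4), (-27, -17)) = 24.1868
d((-15, 4), (21, 9)) = 36.3456
d((-15, 4), (-2, 10)) = 14.3178
d((7, 1), (-22, -7)) = 30.0832
d((7, 1), (-14, 27)) = 33.4215
d((7, 1), (7, -12)) = 13.0
d((7, 1), (-11, -16)) = 24.7588
d((7, 1), (-27, -17)) = 38.4708
d((7, 1), (21, 9)) = 16.1245
d((7, 1), (-2, 10)) = 12.7279
d((-22, -7), (-14, 27)) = 34.9285
d((-22, -7), (7, -12)) = 29.4279
d((-22, -7), (-11, -16)) = 14.2127
d((-22, -7), (-27, -17)) = 11.1803 <-- minimum
d((-22, -7), (21, 9)) = 45.8803
d((-22, -7), (-2, 10)) = 26.2488
d((-14, 27), (7, -12)) = 44.2945
d((-14, 27), (-11, -16)) = 43.1045
d((-14, 27), (-27, -17)) = 45.8803
d((-14, 27), (21, 9)) = 39.3573
d((-14, 27), (-2, 10)) = 20.8087
d((7, -12), (-11, -16)) = 18.4391
d((7, -12), (-27, -17)) = 34.3657
d((7, -12), (21, 9)) = 25.2389
d((7, -12), (-2, 10)) = 23.7697
d((-11, -16), (-27, -17)) = 16.0312
d((-11, -16), (21, 9)) = 40.6079
d((-11, -16), (-2, 10)) = 27.5136
d((-27, -17), (21, 9)) = 54.5894
d((-27, -17), (-2, 10)) = 36.7967
d((21, 9), (-2, 10)) = 23.0217

Closest pair: (-22, -7) and (-27, -17) with distance 11.1803

The closest pair is (-22, -7) and (-27, -17) with Euclidean distance 11.1803. For 9 points, brute-force pairwise comparison is shown above. For large n, the divide-and-conquer algorithm (sort by x, recurse on halves, check the dividing strip) achieves O(n log n).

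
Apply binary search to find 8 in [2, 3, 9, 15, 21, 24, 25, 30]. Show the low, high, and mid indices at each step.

Binary search for 8 in [2, 3, 9, 15, 21, 24, 25, 30]:

lo=0, hi=7, mid=3, arr[mid]=15 -> 15 > 8, search left half
lo=0, hi=2, mid=1, arr[mid]=3 -> 3 < 8, search right half
lo=2, hi=2, mid=2, arr[mid]=9 -> 9 > 8, search left half
lo=2 > hi=1, target 8 not found

Binary search determines that 8 is not in the array after 3 comparisons. The search space was exhausted without finding the target.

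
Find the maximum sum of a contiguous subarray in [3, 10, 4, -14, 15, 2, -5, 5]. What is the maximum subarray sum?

Using Kadane's algorithm on [3, 10, 4, -14, 15, 2, -5, 5]:

Scanning through the array:
Position 1 (value 10): max_ending_here = 13, max_so_far = 13
Position 2 (value 4): max_ending_here = 17, max_so_far = 17
Position 3 (value -14): max_ending_here = 3, max_so_far = 17
Position 4 (value 15): max_ending_here = 18, max_so_far = 18
Position 5 (value 2): max_ending_here = 20, max_so_far = 20
Position 6 (value -5): max_ending_here = 15, max_so_far = 20
Position 7 (value 5): max_ending_here = 20, max_so_far = 20

Maximum subarray: [3, 10, 4, -14, 15, 2]
Maximum sum: 20

The maximum subarray is [3, 10, 4, -14, 15, 2] with sum 20. This subarray runs from index 0 to index 5.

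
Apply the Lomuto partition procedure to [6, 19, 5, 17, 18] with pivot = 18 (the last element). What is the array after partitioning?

Lomuto partition with pivot = 18:

Initial array: [6, 19, 5, 17, 18]

arr[0]=6 <= 18: swap with position 0, array becomes [6, 19, 5, 17, 18]
arr[1]=19 > 18: no swap
arr[2]=5 <= 18: swap with position 1, array becomes [6, 5, 19, 17, 18]
arr[3]=17 <= 18: swap with position 2, array becomes [6, 5, 17, 19, 18]

Place pivot at position 3: [6, 5, 17, 18, 19]
Pivot position: 3

After partitioning with pivot 18, the array becomes [6, 5, 17, 18, 19]. The pivot is placed at index 3. All elements to the left of the pivot are <= 18, and all elements to the right are > 18.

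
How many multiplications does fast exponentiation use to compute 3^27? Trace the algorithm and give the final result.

Computing 3^27 by squaring (build up from 3^1; each line after the first costs one multiplication):

3^1 = 3
3^2 = (3^1)^2 = 3^2 = 9
3^3 = 3 * 3^2 = 3 * 9 = 27
3^6 = (3^3)^2 = 27^2 = 729
3^12 = (3^6)^2 = 729^2 = 531441
3^13 = 3 * 3^12 = 3 * 531441 = 1594323
3^26 = (3^13)^2 = 1594323^2 = 2541865828329
3^27 = 3 * 3^26 = 3 * 2541865828329 = 7625597484987

Result: 7625597484987
Multiplications needed: 7 (7 lines after 3^1)

3^27 = 7625597484987. Using exponentiation by squaring, this requires 7 multiplications. The key idea: if the exponent is even, square the half-power; if odd, multiply by the base once.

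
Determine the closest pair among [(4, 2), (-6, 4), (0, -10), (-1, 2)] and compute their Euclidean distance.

Computing all pairwise distances among 4 points:

d((4, 2), (-6, 4)) = 10.198
d((4, 2), (0, -10)) = 12.6491
d((4, 2), (-1, 2)) = 5.0 <-- minimum
d((-6, 4), (0, -10)) = 15.2315
d((-6, 4), (-1, 2)) = 5.3852
d((0, -10), (-1, 2)) = 12.0416

Closest pair: (4, 2) and (-1, 2) with distance 5.0

The closest pair is (4, 2) and (-1, 2) with Euclidean distance 5.0. For 4 points, brute-force pairwise comparison is shown above. For large n, the divide-and-conquer algorithm (sort by x, recurse on halves, check the dividing strip) achieves O(n log n).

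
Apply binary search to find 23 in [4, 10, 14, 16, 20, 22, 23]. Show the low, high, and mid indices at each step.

Binary search for 23 in [4, 10, 14, 16, 20, 22, 23]:

lo=0, hi=6, mid=3, arr[mid]=16 -> 16 < 23, search right half
lo=4, hi=6, mid=5, arr[mid]=22 -> 22 < 23, search right half
lo=6, hi=6, mid=6, arr[mid]=23 -> Found target at index 6!

Binary search finds 23 at index 6 after 3 comparisons. The search repeatedly halves the search space by comparing with the middle element.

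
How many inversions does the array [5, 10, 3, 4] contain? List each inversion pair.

Finding inversions in [5, 10, 3, 4]:

(0, 2): arr[0]=5 > arr[2]=3
(0, 3): arr[0]=5 > arr[3]=4
(1, 2): arr[1]=10 > arr[2]=3
(1, 3): arr[1]=10 > arr[3]=4

Total inversions: 4

The array has 4 inversion(s): (0,2), (0,3), (1,2), (1,3). Each pair (i,j) satisfies i < j and arr[i] > arr[j].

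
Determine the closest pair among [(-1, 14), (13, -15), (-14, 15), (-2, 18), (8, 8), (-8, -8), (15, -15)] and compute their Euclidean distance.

Computing all pairwise distances among 7 points:

d((-1, 14), (13, -15)) = 32.2025
d((-1, 14), (-14, 15)) = 13.0384
d((-1, 14), (-2, 18)) = 4.1231
d((-1, 14), (8, 8)) = 10.8167
d((-1, 14), (-8, -8)) = 23.0868
d((-1, 14), (15, -15)) = 33.121
d((13, -15), (-14, 15)) = 40.3609
d((13, -15), (-2, 18)) = 36.2491
d((13, -15), (8, 8)) = 23.5372
d((13, -15), (-8, -8)) = 22.1359
d((13, -15), (15, -15)) = 2.0 <-- minimum
d((-14, 15), (-2, 18)) = 12.3693
d((-14, 15), (8, 8)) = 23.0868
d((-14, 15), (-8, -8)) = 23.7697
d((-14, 15), (15, -15)) = 41.7253
d((-2, 18), (8, 8)) = 14.1421
d((-2, 18), (-8, -8)) = 26.6833
d((-2, 18), (15, -15)) = 37.1214
d((8, 8), (-8, -8)) = 22.6274
d((8, 8), (15, -15)) = 24.0416
d((-8, -8), (15, -15)) = 24.0416

Closest pair: (13, -15) and (15, -15) with distance 2.0

The closest pair is (13, -15) and (15, -15) with Euclidean distance 2.0. For 7 points, brute-force pairwise comparison is shown above. For large n, the divide-and-conquer algorithm (sort by x, recurse on halves, check the dividing strip) achieves O(n log n).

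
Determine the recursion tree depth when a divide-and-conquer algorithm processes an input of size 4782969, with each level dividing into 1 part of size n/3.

For divide and conquer with division factor 3:

Problem sizes at each level:
Level 0: 4782969
Level 1: 1594323
Level 2: 531441
Level 3: 177147
Level 4: 59049
Level 5: 19683
Level 6: 6561
Level 7: 2187
Level 8: 729
Level 9: 243
Level 10: 81
Level 11: 27
Level 12: 9
Level 13: 3
Level 14: 1

The root is level 0 and the size-1 base case is level 14 (the tree spans levels 0 through 14, i.e. 15 levels counting the root), so the depth is the number of divisions: log_3(4782969) = 14

The recursion tree depth is log_3(4782969) = 14. At each level, the problem size is divided by 3, so it takes 14 divisions to reduce to a base case of size 1. The algorithm makes 1 recursive call at each level.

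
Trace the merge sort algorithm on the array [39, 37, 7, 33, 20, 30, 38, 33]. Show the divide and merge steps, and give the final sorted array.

Merge sort trace:

Split: [39, 37, 7, 33, 20, 30, 38, 33] -> [39, 37, 7, 33] and [20, 30, 38, 33]
  Split: [39, 37, 7, 33] -> [39, 37] and [7, 33]
    Split: [39, 37] -> [39] and [37]
    Merge: [39] + [37] -> [37, 39]
    Split: [7, 33] -> [7] and [33]
    Merge: [7] + [33] -> [7, 33]
  Merge: [37, 39] + [7, 33] -> [7, 33, 37, 39]
  Split: [20, 30, 38, 33] -> [20, 30] and [38, 33]
    Split: [20, 30] -> [20] and [30]
    Merge: [20] + [30] -> [20, 30]
    Split: [38, 33] -> [38] and [33]
    Merge: [38] + [33] -> [33, 38]
  Merge: [20, 30] + [33, 38] -> [20, 30, 33, 38]
Merge: [7, 33, 37, 39] + [20, 30, 33, 38] -> [7, 20, 30, 33, 33, 37, 38, 39]

Final sorted array: [7, 20, 30, 33, 33, 37, 38, 39]

The merge sort proceeds by recursively splitting the array and merging sorted halves.
After all merges, the sorted array is [7, 20, 30, 33, 33, 37, 38, 39].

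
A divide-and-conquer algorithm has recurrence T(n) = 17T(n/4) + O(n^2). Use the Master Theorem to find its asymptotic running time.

Master Theorem for T(n) = 17T(n/4) + O(n^2):

a = 17, b = 4, c = 2
log_b(a) = log_4(17) = 2.0437

Case 1: c = 2 < log_4(17) = 2.0437
T(n) = O(n^(log_4 17))

For T(n) = 17T(n/4) + O(n^2): log_4(17) = 2.0437. This is Case 1 of the Master Theorem (c < log_b(a), work dominated by leaves), giving O(n^(log_4 17)).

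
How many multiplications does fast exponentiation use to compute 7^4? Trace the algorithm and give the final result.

Computing 7^4 by squaring (build up from 7^1; each line after the first costs one multiplication):

7^1 = 7
7^2 = (7^1)^2 = 7^2 = 49
7^4 = (7^2)^2 = 49^2 = 2401

Result: 2401
Multiplications needed: 2 (2 lines after 7^1)

7^4 = 2401. Using exponentiation by squaring, this requires 2 multiplications. The key idea: if the exponent is even, square the half-power; if odd, multiply by the base once.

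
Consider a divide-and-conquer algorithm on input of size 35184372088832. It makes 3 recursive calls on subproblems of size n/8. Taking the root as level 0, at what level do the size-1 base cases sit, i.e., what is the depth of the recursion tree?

For divide and conquer with division factor 8:

Problem sizes at each level:
Level 0: 35184372088832
Level 1: 4398046511104
Level 2: 549755813888
Level 3: 68719476736
Level 4: 8589934592
Level 5: 1073741824
Level 6: 134217728
Level 7: 16777216
Level 8: 2097152
Level 9: 262144
Level 10: 32768
Level 11: 4096
Level 12: 512
Level 13: 64
Level 14: 8
Level 15: 1

The root is level 0 and the size-1 base case is level 15 (the tree spans levels 0 through 15, i.e. 16 levels counting the root), so the depth is the number of divisions: log_8(35184372088832) = 15

The recursion tree depth is log_8(35184372088832) = 15. At each level, the problem size is divided by 8, so it takes 15 divisions to reduce to a base case of size 1. The algorithm makes 3 recursive calls at each level.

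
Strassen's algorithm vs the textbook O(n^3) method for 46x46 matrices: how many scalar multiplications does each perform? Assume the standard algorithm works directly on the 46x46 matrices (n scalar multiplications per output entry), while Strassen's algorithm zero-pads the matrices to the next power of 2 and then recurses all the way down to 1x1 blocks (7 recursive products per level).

Matrix multiplication for 46x46 matrices:

Strassen's algorithm requires power-of-2 dimensions. Pad 46x46 to 64x64 (next power of 2).

Standard algorithm: 46^3 = 97336 multiplications
Strassen's algorithm: 7^(log2(64)) = 7^6 = 117649 multiplications
Difference: 97336 - 117649 = -20313 (Strassen uses MORE here due to padding overhead — for small or just-over-power-of-2 n, padding can outweigh the per-level savings)

Standard: 97336 multiplications (46^3). Strassen: 117649 multiplications (7^6, after padding to 64x64). Strassen reduces 8 recursive multiplications to 7 at each level.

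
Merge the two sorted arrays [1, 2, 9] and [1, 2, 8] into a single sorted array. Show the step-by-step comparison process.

Merging process:

Compare 1 vs 1: take 1 from left. Merged: [1]
Compare 2 vs 1: take 1 from right. Merged: [1, 1]
Compare 2 vs 2: take 2 from left. Merged: [1, 1, 2]
Compare 9 vs 2: take 2 from right. Merged: [1, 1, 2, 2]
Compare 9 vs 8: take 8 from right. Merged: [1, 1, 2, 2, 8]
Append remaining from left: [9]. Merged: [1, 1, 2, 2, 8, 9]

Final merged array: [1, 1, 2, 2, 8, 9]
Total comparisons: 5

The merged array is [1, 1, 2, 2, 8, 9], requiring 5 comparisons. The merge step runs in O(n) time where n is the total number of elements.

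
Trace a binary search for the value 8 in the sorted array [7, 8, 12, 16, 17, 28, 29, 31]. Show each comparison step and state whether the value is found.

Binary search for 8 in [7, 8, 12, 16, 17, 28, 29, 31]:

lo=0, hi=7, mid=3, arr[mid]=16 -> 16 > 8, search left half
lo=0, hi=2, mid=1, arr[mid]=8 -> Found target at index 1!

Binary search finds 8 at index 1 after 2 comparisons. The search repeatedly halves the search space by comparing with the middle element.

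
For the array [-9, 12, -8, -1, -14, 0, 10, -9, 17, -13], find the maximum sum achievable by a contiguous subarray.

Using Kadane's algorithm on [-9, 12, -8, -1, -14, 0, 10, -9, 17, -13]:

Scanning through the array:
Position 1 (value 12): max_ending_here = 12, max_so_far = 12
Position 2 (value -8): max_ending_here = 4, max_so_far = 12
Position 3 (value -1): max_ending_here = 3, max_so_far = 12
Position 4 (value -14): max_ending_here = -11, max_so_far = 12
Position 5 (value 0): max_ending_here = 0, max_so_far = 12
Position 6 (value 10): max_ending_here = 10, max_so_far = 12
Position 7 (value -9): max_ending_here = 1, max_so_far = 12
Position 8 (value 17): max_ending_here = 18, max_so_far = 18
Position 9 (value -13): max_ending_here = 5, max_so_far = 18

Maximum subarray: [0, 10, -9, 17]
Maximum sum: 18

The maximum subarray is [0, 10, -9, 17] with sum 18. This subarray runs from index 5 to index 8.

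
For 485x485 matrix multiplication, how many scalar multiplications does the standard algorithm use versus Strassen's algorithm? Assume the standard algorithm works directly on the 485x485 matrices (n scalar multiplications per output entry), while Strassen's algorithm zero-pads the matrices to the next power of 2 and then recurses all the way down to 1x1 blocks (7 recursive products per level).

Matrix multiplication for 485x485 matrices:

Strassen's algorithm requires power-of-2 dimensions. Pad 485x485 to 512x512 (next power of 2).

Standard algorithm: 485^3 = 114084125 multiplications
Strassen's algorithm: 7^(log2(512)) = 7^9 = 40353607 multiplications
Savings: 114084125 - 40353607 = 73730518 multiplications

Standard: 114084125 multiplications (485^3). Strassen: 40353607 multiplications (7^9, after padding to 512x512). Strassen reduces 8 recursive multiplications to 7 at each level.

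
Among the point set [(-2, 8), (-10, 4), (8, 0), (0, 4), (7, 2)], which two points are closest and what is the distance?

Computing all pairwise distances among 5 points:

d((-2, 8), (-10, 4)) = 8.9443
d((-2, 8), (8, 0)) = 12.8062
d((-2, 8), (0, 4)) = 4.4721
d((-2, 8), (7, 2)) = 10.8167
d((-10, 4), (8, 0)) = 18.4391
d((-10, 4), (0, 4)) = 10.0
d((-10, 4), (7, 2)) = 17.1172
d((8, 0), (0, 4)) = 8.9443
d((8, 0), (7, 2)) = 2.2361 <-- minimum
d((0, 4), (7, 2)) = 7.2801

Closest pair: (8, 0) and (7, 2) with distance 2.2361

The closest pair is (8, 0) and (7, 2) with Euclidean distance 2.2361. For 5 points, brute-force pairwise comparison is shown above. For large n, the divide-and-conquer algorithm (sort by x, recurse on halves, check the dividing strip) achieves O(n log n).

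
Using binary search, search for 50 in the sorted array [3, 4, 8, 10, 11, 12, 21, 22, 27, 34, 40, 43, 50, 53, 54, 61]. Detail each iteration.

Binary search for 50 in [3, 4, 8, 10, 11, 12, 21, 22, 27, 34, 40, 43, 50, 53, 54, 61]:

lo=0, hi=15, mid=7, arr[mid]=22 -> 22 < 50, search right half
lo=8, hi=15, mid=11, arr[mid]=43 -> 43 < 50, search right half
lo=12, hi=15, mid=13, arr[mid]=53 -> 53 > 50, search left half
lo=12, hi=12, mid=12, arr[mid]=50 -> Found target at index 12!

Binary search finds 50 at index 12 after 4 comparisons. The search repeatedly halves the search space by comparing with the middle element.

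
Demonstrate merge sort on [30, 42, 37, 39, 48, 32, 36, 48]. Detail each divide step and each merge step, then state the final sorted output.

Merge sort trace:

Split: [30, 42, 37, 39, 48, 32, 36, 48] -> [30, 42, 37, 39] and [48, 32, 36, 48]
  Split: [30, 42, 37, 39] -> [30, 42] and [37, 39]
    Split: [30, 42] -> [30] and [42]
    Merge: [30] + [42] -> [30, 42]
    Split: [37, 39] -> [37] and [39]
    Merge: [37] + [39] -> [37, 39]
  Merge: [30, 42] + [37, 39] -> [30, 37, 39, 42]
  Split: [48, 32, 36, 48] -> [48, 32] and [36, 48]
    Split: [48, 32] -> [48] and [32]
    Merge: [48] + [32] -> [32, 48]
    Split: [36, 48] -> [36] and [48]
    Merge: [36] + [48] -> [36, 48]
  Merge: [32, 48] + [36, 48] -> [32, 36, 48, 48]
Merge: [30, 37, 39, 42] + [32, 36, 48, 48] -> [30, 32, 36, 37, 39, 42, 48, 48]

Final sorted array: [30, 32, 36, 37, 39, 42, 48, 48]

The merge sort proceeds by recursively splitting the array and merging sorted halves.
After all merges, the sorted array is [30, 32, 36, 37, 39, 42, 48, 48].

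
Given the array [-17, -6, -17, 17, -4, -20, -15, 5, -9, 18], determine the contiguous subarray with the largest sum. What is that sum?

Using Kadane's algorithm on [-17, -6, -17, 17, -4, -20, -15, 5, -9, 18]:

Scanning through the array:
Position 1 (value -6): max_ending_here = -6, max_so_far = -6
Position 2 (value -17): max_ending_here = -17, max_so_far = -6
Position 3 (value 17): max_ending_here = 17, max_so_far = 17
Position 4 (value -4): max_ending_here = 13, max_so_far = 17
Position 5 (value -20): max_ending_here = -7, max_so_far = 17
Position 6 (value -15): max_ending_here = -15, max_so_far = 17
Position 7 (value 5): max_ending_here = 5, max_so_far = 17
Position 8 (value -9): max_ending_here = -4, max_so_far = 17
Position 9 (value 18): max_ending_here = 18, max_so_far = 18

Maximum subarray: [18]
Maximum sum: 18

The maximum subarray is [18] with sum 18. This subarray runs from index 9 to index 9.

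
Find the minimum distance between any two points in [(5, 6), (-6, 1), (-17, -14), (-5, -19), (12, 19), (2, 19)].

Computing all pairwise distances among 6 points:

d((5, 6), (-6, 1)) = 12.083
d((5, 6), (-17, -14)) = 29.7321
d((5, 6), (-5, -19)) = 26.9258
d((5, 6), (12, 19)) = 14.7648
d((5, 6), (2, 19)) = 13.3417
d((-6, 1), (-17, -14)) = 18.6011
d((-6, 1), (-5, -19)) = 20.025
d((-6, 1), (12, 19)) = 25.4558
d((-6, 1), (2, 19)) = 19.6977
d((-17, -14), (-5, -19)) = 13.0
d((-17, -14), (12, 19)) = 43.9318
d((-17, -14), (2, 19)) = 38.0789
d((-5, -19), (12, 19)) = 41.6293
d((-5, -19), (2, 19)) = 38.6394
d((12, 19), (2, 19)) = 10.0 <-- minimum

Closest pair: (12, 19) and (2, 19) with distance 10.0

The closest pair is (12, 19) and (2, 19) with Euclidean distance 10.0. For 6 points, brute-force pairwise comparison is shown above. For large n, the divide-and-conquer algorithm (sort by x, recurse on halves, check the dividing strip) achieves O(n log n).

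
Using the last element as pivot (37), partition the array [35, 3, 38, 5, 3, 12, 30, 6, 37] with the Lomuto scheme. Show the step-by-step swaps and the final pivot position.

Lomuto partition with pivot = 37:

Initial array: [35, 3, 38, 5, 3, 12, 30, 6, 37]

arr[0]=35 <= 37: swap with position 0, array becomes [35, 3, 38, 5, 3, 12, 30, 6, 37]
arr[1]=3 <= 37: swap with position 1, array becomes [35, 3, 38, 5, 3, 12, 30, 6, 37]
arr[2]=38 > 37: no swap
arr[3]=5 <= 37: swap with position 2, array becomes [35, 3, 5, 38, 3, 12, 30, 6, 37]
arr[4]=3 <= 37: swap with position 3, array becomes [35, 3, 5, 3, 38, 12, 30, 6, 37]
arr[5]=12 <= 37: swap with position 4, array becomes [35, 3, 5, 3, 12, 38, 30, 6, 37]
arr[6]=30 <= 37: swap with position 5, array becomes [35, 3, 5, 3, 12, 30, 38, 6, 37]
arr[7]=6 <= 37: swap with position 6, array becomes [35, 3, 5, 3, 12, 30, 6, 38, 37]

Place pivot at position 7: [35, 3, 5, 3, 12, 30, 6, 37, 38]
Pivot position: 7

After partitioning with pivot 37, the array becomes [35, 3, 5, 3, 12, 30, 6, 37, 38]. The pivot is placed at index 7. All elements to the left of the pivot are <= 37, and all elements to the right are > 37.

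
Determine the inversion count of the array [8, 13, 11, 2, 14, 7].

Finding inversions in [8, 13, 11, 2, 14, 7]:

(0, 3): arr[0]=8 > arr[3]=2
(0, 5): arr[0]=8 > arr[5]=7
(1, 2): arr[1]=13 > arr[2]=11
(1, 3): arr[1]=13 > arr[3]=2
(1, 5): arr[1]=13 > arr[5]=7
(2, 3): arr[2]=11 > arr[3]=2
(2, 5): arr[2]=11 > arr[5]=7
(4, 5): arr[4]=14 > arr[5]=7

Total inversions: 8

The array has 8 inversion(s): (0,3), (0,5), (1,2), (1,3), (1,5), (2,3), (2,5), (4,5). Each pair (i,j) satisfies i < j and arr[i] > arr[j].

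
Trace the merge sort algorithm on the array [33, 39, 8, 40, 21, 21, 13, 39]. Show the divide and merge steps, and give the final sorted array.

Merge sort trace:

Split: [33, 39, 8, 40, 21, 21, 13, 39] -> [33, 39, 8, 40] and [21, 21, 13, 39]
  Split: [33, 39, 8, 40] -> [33, 39] and [8, 40]
    Split: [33, 39] -> [33] and [39]
    Merge: [33] + [39] -> [33, 39]
    Split: [8, 40] -> [8] and [40]
    Merge: [8] + [40] -> [8, 40]
  Merge: [33, 39] + [8, 40] -> [8, 33, 39, 40]
  Split: [21, 21, 13, 39] -> [21, 21] and [13, 39]
    Split: [21, 21] -> [21] and [21]
    Merge: [21] + [21] -> [21, 21]
    Split: [13, 39] -> [13] and [39]
    Merge: [13] + [39] -> [13, 39]
  Merge: [21, 21] + [13, 39] -> [13, 21, 21, 39]
Merge: [8, 33, 39, 40] + [13, 21, 21, 39] -> [8, 13, 21, 21, 33, 39, 39, 40]

Final sorted array: [8, 13, 21, 21, 33, 39, 39, 40]

The merge sort proceeds by recursively splitting the array and merging sorted halves.
After all merges, the sorted array is [8, 13, 21, 21, 33, 39, 39, 40].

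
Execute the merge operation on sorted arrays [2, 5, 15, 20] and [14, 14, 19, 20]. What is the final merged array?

Merging process:

Compare 2 vs 14: take 2 from left. Merged: [2]
Compare 5 vs 14: take 5 from left. Merged: [2, 5]
Compare 15 vs 14: take 14 from right. Merged: [2, 5, 14]
Compare 15 vs 14: take 14 from right. Merged: [2, 5, 14, 14]
Compare 15 vs 19: take 15 from left. Merged: [2, 5, 14, 14, 15]
Compare 20 vs 19: take 19 from right. Merged: [2, 5, 14, 14, 15, 19]
Compare 20 vs 20: take 20 from left. Merged: [2, 5, 14, 14, 15, 19, 20]
Append remaining from right: [20]. Merged: [2, 5, 14, 14, 15, 19, 20, 20]

Final merged array: [2, 5, 14, 14, 15, 19, 20, 20]
Total comparisons: 7

The merged array is [2, 5, 14, 14, 15, 19, 20, 20], requiring 7 comparisons. The merge step runs in O(n) time where n is the total number of elements.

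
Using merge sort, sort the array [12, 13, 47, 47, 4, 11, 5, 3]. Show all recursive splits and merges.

Merge sort trace:

Split: [12, 13, 47, 47, 4, 11, 5, 3] -> [12, 13, 47, 47] and [4, 11, 5, 3]
  Split: [12, 13, 47, 47] -> [12, 13] and [47, 47]
    Split: [12, 13] -> [12] and [13]
    Merge: [12] + [13] -> [12, 13]
    Split: [47, 47] -> [47] and [47]
    Merge: [47] + [47] -> [47, 47]
  Merge: [12, 13] + [47, 47] -> [12, 13, 47, 47]
  Split: [4, 11, 5, 3] -> [4, 11] and [5, 3]
    Split: [4, 11] -> [4] and [11]
    Merge: [4] + [11] -> [4, 11]
    Split: [5, 3] -> [5] and [3]
    Merge: [5] + [3] -> [3, 5]
  Merge: [4, 11] + [3, 5] -> [3, 4, 5, 11]
Merge: [12, 13, 47, 47] + [3, 4, 5, 11] -> [3, 4, 5, 11, 12, 13, 47, 47]

Final sorted array: [3, 4, 5, 11, 12, 13, 47, 47]

The merge sort proceeds by recursively splitting the array and merging sorted halves.
After all merges, the sorted array is [3, 4, 5, 11, 12, 13, 47, 47].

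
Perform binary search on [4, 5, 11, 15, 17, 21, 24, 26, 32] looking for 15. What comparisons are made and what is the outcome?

Binary search for 15 in [4, 5, 11, 15, 17, 21, 24, 26, 32]:

lo=0, hi=8, mid=4, arr[mid]=17 -> 17 > 15, search left half
lo=0, hi=3, mid=1, arr[mid]=5 -> 5 < 15, search right half
lo=2, hi=3, mid=2, arr[mid]=11 -> 11 < 15, search right half
lo=3, hi=3, mid=3, arr[mid]=15 -> Found target at index 3!

Binary search finds 15 at index 3 after 4 comparisons. The search repeatedly halves the search space by comparing with the middle element.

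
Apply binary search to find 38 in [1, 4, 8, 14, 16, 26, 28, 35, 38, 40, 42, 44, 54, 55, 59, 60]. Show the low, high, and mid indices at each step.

Binary search for 38 in [1, 4, 8, 14, 16, 26, 28, 35, 38, 40, 42, 44, 54, 55, 59, 60]:

lo=0, hi=15, mid=7, arr[mid]=35 -> 35 < 38, search right half
lo=8, hi=15, mid=11, arr[mid]=44 -> 44 > 38, search left half
lo=8, hi=10, mid=9, arr[mid]=40 -> 40 > 38, search left half
lo=8, hi=8, mid=8, arr[mid]=38 -> Found target at index 8!

Binary search finds 38 at index 8 after 4 comparisons. The search repeatedly halves the search space by comparing with the middle element.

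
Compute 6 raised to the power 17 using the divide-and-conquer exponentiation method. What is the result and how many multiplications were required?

Computing 6^17 by squaring (build up from 6^1; each line after the first costs one multiplication):

6^1 = 6
6^2 = (6^1)^2 = 6^2 = 36
6^4 = (6^2)^2 = 36^2 = 1296
6^8 = (6^4)^2 = 1296^2 = 1679616
6^16 = (6^8)^2 = 1679616^2 = 2821109907456
6^17 = 6 * 6^16 = 6 * 2821109907456 = 16926659444736

Result: 16926659444736
Multiplications needed: 5 (5 lines after 6^1)

6^17 = 16926659444736. Using exponentiation by squaring, this requires 5 multiplications. The key idea: if the exponent is even, square the half-power; if odd, multiply by the base once.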